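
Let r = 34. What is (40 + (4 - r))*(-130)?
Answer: -1300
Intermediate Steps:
(40 + (4 - r))*(-130) = (40 + (4 - 1*34))*(-130) = (40 + (4 - 34))*(-130) = (40 - 30)*(-130) = 10*(-130) = -1300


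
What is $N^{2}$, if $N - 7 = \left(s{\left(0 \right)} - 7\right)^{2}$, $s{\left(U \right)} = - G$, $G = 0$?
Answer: $3136$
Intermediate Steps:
$s{\left(U \right)} = 0$ ($s{\left(U \right)} = \left(-1\right) 0 = 0$)
$N = 56$ ($N = 7 + \left(0 - 7\right)^{2} = 7 + \left(-7\right)^{2} = 7 + 49 = 56$)
$N^{2} = 56^{2} = 3136$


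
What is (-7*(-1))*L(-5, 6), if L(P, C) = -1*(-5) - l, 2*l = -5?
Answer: 105/2 ≈ 52.500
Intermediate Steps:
l = -5/2 (l = (½)*(-5) = -5/2 ≈ -2.5000)
L(P, C) = 15/2 (L(P, C) = -1*(-5) - 1*(-5/2) = 5 + 5/2 = 15/2)
(-7*(-1))*L(-5, 6) = -7*(-1)*(15/2) = 7*(15/2) = 105/2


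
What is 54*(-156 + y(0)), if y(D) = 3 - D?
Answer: -8262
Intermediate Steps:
54*(-156 + y(0)) = 54*(-156 + (3 - 1*0)) = 54*(-156 + (3 + 0)) = 54*(-156 + 3) = 54*(-153) = -8262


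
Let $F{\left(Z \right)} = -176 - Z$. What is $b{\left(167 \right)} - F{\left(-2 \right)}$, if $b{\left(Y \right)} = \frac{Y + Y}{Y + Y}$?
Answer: $175$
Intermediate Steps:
$b{\left(Y \right)} = 1$ ($b{\left(Y \right)} = \frac{2 Y}{2 Y} = 2 Y \frac{1}{2 Y} = 1$)
$b{\left(167 \right)} - F{\left(-2 \right)} = 1 - \left(-176 - -2\right) = 1 - \left(-176 + 2\right) = 1 - -174 = 1 + 174 = 175$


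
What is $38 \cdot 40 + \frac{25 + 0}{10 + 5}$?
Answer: $\frac{4565}{3} \approx 1521.7$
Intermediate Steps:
$38 \cdot 40 + \frac{25 + 0}{10 + 5} = 1520 + \frac{25}{15} = 1520 + 25 \cdot \frac{1}{15} = 1520 + \frac{5}{3} = \frac{4565}{3}$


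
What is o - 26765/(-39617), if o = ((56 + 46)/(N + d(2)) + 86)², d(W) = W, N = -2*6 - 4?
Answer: 12029072302/1941233 ≈ 6196.6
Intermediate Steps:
N = -16 (N = -12 - 4 = -16)
o = 303601/49 (o = ((56 + 46)/(-16 + 2) + 86)² = (102/(-14) + 86)² = (102*(-1/14) + 86)² = (-51/7 + 86)² = (551/7)² = 303601/49 ≈ 6195.9)
o - 26765/(-39617) = 303601/49 - 26765/(-39617) = 303601/49 - 26765*(-1)/39617 = 303601/49 - 1*(-26765/39617) = 303601/49 + 26765/39617 = 12029072302/1941233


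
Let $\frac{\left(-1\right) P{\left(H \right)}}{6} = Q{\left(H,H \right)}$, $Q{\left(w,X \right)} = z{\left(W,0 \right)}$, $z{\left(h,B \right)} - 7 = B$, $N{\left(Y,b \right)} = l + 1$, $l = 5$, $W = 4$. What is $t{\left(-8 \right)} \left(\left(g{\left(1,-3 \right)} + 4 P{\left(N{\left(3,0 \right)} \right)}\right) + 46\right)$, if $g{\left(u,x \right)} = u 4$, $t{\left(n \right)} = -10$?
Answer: $1180$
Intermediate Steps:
$g{\left(u,x \right)} = 4 u$
$N{\left(Y,b \right)} = 6$ ($N{\left(Y,b \right)} = 5 + 1 = 6$)
$z{\left(h,B \right)} = 7 + B$
$Q{\left(w,X \right)} = 7$ ($Q{\left(w,X \right)} = 7 + 0 = 7$)
$P{\left(H \right)} = -42$ ($P{\left(H \right)} = \left(-6\right) 7 = -42$)
$t{\left(-8 \right)} \left(\left(g{\left(1,-3 \right)} + 4 P{\left(N{\left(3,0 \right)} \right)}\right) + 46\right) = - 10 \left(\left(4 \cdot 1 + 4 \left(-42\right)\right) + 46\right) = - 10 \left(\left(4 - 168\right) + 46\right) = - 10 \left(-164 + 46\right) = \left(-10\right) \left(-118\right) = 1180$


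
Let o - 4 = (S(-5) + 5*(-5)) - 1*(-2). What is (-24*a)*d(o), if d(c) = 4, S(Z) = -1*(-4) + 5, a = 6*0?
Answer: 0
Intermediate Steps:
a = 0
S(Z) = 9 (S(Z) = 4 + 5 = 9)
o = -10 (o = 4 + ((9 + 5*(-5)) - 1*(-2)) = 4 + ((9 - 25) + 2) = 4 + (-16 + 2) = 4 - 14 = -10)
(-24*a)*d(o) = -24*0*4 = 0*4 = 0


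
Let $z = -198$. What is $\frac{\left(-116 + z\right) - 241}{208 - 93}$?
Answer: $- \frac{111}{23} \approx -4.8261$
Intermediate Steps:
$\frac{\left(-116 + z\right) - 241}{208 - 93} = \frac{\left(-116 - 198\right) - 241}{208 - 93} = \frac{-314 - 241}{115} = \left(-314 - 241\right) \frac{1}{115} = \left(-555\right) \frac{1}{115} = - \frac{111}{23}$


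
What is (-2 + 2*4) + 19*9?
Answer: 177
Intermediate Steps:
(-2 + 2*4) + 19*9 = (-2 + 8) + 171 = 6 + 171 = 177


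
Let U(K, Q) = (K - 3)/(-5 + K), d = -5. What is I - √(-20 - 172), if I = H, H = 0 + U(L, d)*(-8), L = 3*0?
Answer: -24/5 - 8*I*√3 ≈ -4.8 - 13.856*I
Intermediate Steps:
L = 0
U(K, Q) = (-3 + K)/(-5 + K)
H = -24/5 (H = 0 + ((-3 + 0)/(-5 + 0))*(-8) = 0 + (-3/(-5))*(-8) = 0 - ⅕*(-3)*(-8) = 0 + (⅗)*(-8) = 0 - 24/5 = -24/5 ≈ -4.8000)
I = -24/5 ≈ -4.8000
I - √(-20 - 172) = -24/5 - √(-20 - 172) = -24/5 - √(-192) = -24/5 - 8*I*√3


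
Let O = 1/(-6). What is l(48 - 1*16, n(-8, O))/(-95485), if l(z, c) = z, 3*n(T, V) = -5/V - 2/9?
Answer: -32/95485 ≈ -0.00033513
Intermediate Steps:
O = -⅙ ≈ -0.16667
n(T, V) = -2/27 - 5/(3*V) (n(T, V) = (-5/V - 2/9)/3 = (-2/9 - 5/V)/3 = -2/27 - 5/(3*V))
l(48 - 1*16, n(-8, O))/(-95485) = (48 - 1*16)/(-95485) = (48 - 16)*(-1/95485) = 32*(-1/95485) = -32/95485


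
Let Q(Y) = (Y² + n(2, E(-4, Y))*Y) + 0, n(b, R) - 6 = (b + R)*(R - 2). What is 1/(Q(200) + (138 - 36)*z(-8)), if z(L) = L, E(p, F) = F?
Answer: 1/8039584 ≈ 1.2438e-7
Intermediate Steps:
n(b, R) = 6 + (-2 + R)*(R + b) (n(b, R) = 6 + (b + R)*(R - 2) = 6 + (R + b)*(-2 + R) = 6 + (-2 + R)*(R + b))
Q(Y) = Y² + Y*(2 + Y²) (Q(Y) = (Y² + (6 + Y² - 2*Y - 2*2 + Y*2)*Y) + 0 = (Y² + (6 + Y² - 2*Y - 4 + 2*Y)*Y) + 0 = (Y² + (2 + Y²)*Y) + 0 = (Y² + Y*(2 + Y²)) + 0 = Y² + Y*(2 + Y²))
1/(Q(200) + (138 - 36)*z(-8)) = 1/(200*(2 + 200 + 200²) + (138 - 36)*(-8)) = 1/(200*(2 + 200 + 40000) + 102*(-8)) = 1/(200*40202 - 816) = 1/(8040400 - 816) = 1/8039584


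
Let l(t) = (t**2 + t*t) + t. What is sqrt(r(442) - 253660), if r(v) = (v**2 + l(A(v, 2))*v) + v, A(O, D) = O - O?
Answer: I*sqrt(57854) ≈ 240.53*I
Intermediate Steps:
A(O, D) = 0
l(t) = t + 2*t**2 (l(t) = (t**2 + t**2) + t = 2*t**2 + t = t + 2*t**2)
r(v) = v + v**2 (r(v) = (v**2 + (0*(1 + 2*0))*v) + v = (v**2 + (0*(1 + 0))*v) + v = (v**2 + (0*1)*v) + v = (v**2 + 0*v) + v = (v**2 + 0) + v = v**2 + v = v + v**2)
sqrt(r(442) - 253660) = sqrt(442*(1 + 442) - 253660) = sqrt(442*443 - 253660) = sqrt(195806 - 253660) = sqrt(-57854) = I*sqrt(57854)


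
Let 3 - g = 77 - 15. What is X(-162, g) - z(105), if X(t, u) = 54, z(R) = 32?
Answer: 22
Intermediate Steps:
g = -59 (g = 3 - (77 - 15) = 3 - 1*62 = 3 - 62 = -59)
X(-162, g) - z(105) = 54 - 1*32 = 54 - 32 = 22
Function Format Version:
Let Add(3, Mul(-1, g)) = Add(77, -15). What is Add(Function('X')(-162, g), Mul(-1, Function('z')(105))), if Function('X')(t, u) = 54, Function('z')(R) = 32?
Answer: 22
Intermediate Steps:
g = -59 (g = Add(3, Mul(-1, Add(77, -15))) = Add(3, Mul(-1, 62)) = Add(3, -62) = -59)
Add(Function('X')(-162, g), Mul(-1, Function('z')(105))) = Add(54, Mul(-1, 32)) = Add(54, -32) = 22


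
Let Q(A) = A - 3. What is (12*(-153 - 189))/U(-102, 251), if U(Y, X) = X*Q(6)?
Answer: -1368/251 ≈ -5.4502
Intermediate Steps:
Q(A) = -3 + A
U(Y, X) = 3*X (U(Y, X) = X*(-3 + 6) = X*3 = 3*X)
(12*(-153 - 189))/U(-102, 251) = (12*(-153 - 189))/((3*251)) = (12*(-342))/753 = -4104*1/753 = -1368/251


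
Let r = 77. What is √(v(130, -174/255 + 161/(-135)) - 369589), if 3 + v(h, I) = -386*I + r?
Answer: I*√215825871585/765 ≈ 607.28*I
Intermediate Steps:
v(h, I) = 74 - 386*I (v(h, I) = -3 + (-386*I + 77) = -3 + (77 - 386*I) = 74 - 386*I)
√(v(130, -174/255 + 161/(-135)) - 369589) = √((74 - 386*(-174/255 + 161/(-135))) - 369589) = √((74 - 386*(-174*1/255 + 161*(-1/135))) - 369589) = √((74 - 386*(-58/85 - 161/135)) - 369589) = √((74 - 386*(-4303/2295)) - 369589) = √((74 + 1660958/2295) - 369589) = √(1830788/2295 - 369589) = √(-846375967/2295) = I*√215825871585/765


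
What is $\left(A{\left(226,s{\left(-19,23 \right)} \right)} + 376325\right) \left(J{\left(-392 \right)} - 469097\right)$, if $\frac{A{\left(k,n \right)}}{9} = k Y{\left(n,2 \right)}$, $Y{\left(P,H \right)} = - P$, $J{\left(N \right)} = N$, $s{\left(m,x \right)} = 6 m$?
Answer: $-285543679289$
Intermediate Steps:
$A{\left(k,n \right)} = - 9 k n$ ($A{\left(k,n \right)} = 9 k \left(- n\right) = 9 \left(- k n\right) = - 9 k n$)
$\left(A{\left(226,s{\left(-19,23 \right)} \right)} + 376325\right) \left(J{\left(-392 \right)} - 469097\right) = \left(\left(-9\right) 226 \cdot 6 \left(-19\right) + 376325\right) \left(-392 - 469097\right) = \left(\left(-9\right) 226 \left(-114\right) + 376325\right) \left(-469489\right) = \left(231876 + 376325\right) \left(-469489\right) = 608201 \left(-469489\right) = -285543679289$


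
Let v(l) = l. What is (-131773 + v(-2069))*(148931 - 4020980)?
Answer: 518242782258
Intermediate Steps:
(-131773 + v(-2069))*(148931 - 4020980) = (-131773 - 2069)*(148931 - 4020980) = -133842*(-3872049) = 518242782258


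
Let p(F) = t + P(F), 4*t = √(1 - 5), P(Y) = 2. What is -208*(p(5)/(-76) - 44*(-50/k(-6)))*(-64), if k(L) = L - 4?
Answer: -55650816/19 - 1664*I/19 ≈ -2.929e+6 - 87.579*I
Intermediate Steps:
k(L) = -4 + L
t = I/2 (t = √(1 - 5)/4 = √(-4)/4 = (2*I)/4 = I/2 ≈ 0.5*I)
p(F) = 2 + I/2 (p(F) = I/2 + 2 = 2 + I/2)
-208*(p(5)/(-76) - 44*(-50/k(-6)))*(-64) = -208*((2 + I/2)/(-76) - 44*(-50/(-4 - 6)))*(-64) = -208*((2 + I/2)*(-1/76) - 44/((-10*(-1/50))))*(-64) = -208*((-1/38 - I/152) - 44/⅕)*(-64) = -208*((-1/38 - I/152) - 44*5)*(-64) = -208*((-1/38 - I/152) - 220)*(-64) = -208*(-8361/38 - I/152)*(-64) = (869544/19 + 26*I/19)*(-64) = -55650816/19 - 1664*I/19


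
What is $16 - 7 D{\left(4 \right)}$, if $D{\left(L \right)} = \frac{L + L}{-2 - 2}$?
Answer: $30$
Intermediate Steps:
$D{\left(L \right)} = - \frac{L}{2}$ ($D{\left(L \right)} = \frac{2 L}{-4} = 2 L \left(- \frac{1}{4}\right) = - \frac{L}{2}$)
$16 - 7 D{\left(4 \right)} = 16 - 7 \left(\left(- \frac{1}{2}\right) 4\right) = 16 - -14 = 16 + 14 = 30$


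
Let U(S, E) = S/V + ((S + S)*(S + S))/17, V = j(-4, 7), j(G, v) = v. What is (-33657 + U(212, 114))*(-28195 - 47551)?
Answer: 207782412662/119 ≈ 1.7461e+9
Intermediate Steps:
V = 7
U(S, E) = S/7 + 4*S²/17 (U(S, E) = S/7 + ((S + S)*(S + S))/17 = S*(⅐) + ((2*S)*(2*S))*(1/17) = S/7 + (4*S²)*(1/17) = S/7 + 4*S²/17)
(-33657 + U(212, 114))*(-28195 - 47551) = (-33657 + (1/119)*212*(17 + 28*212))*(-28195 - 47551) = (-33657 + (1/119)*212*(17 + 5936))*(-75746) = (-33657 + (1/119)*212*5953)*(-75746) = (-33657 + 1262036/119)*(-75746) = -2743147/119*(-75746) = 207782412662/119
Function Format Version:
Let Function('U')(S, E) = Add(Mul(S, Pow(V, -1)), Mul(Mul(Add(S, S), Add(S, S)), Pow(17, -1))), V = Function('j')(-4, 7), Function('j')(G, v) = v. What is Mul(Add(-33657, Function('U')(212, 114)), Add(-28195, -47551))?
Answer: Rational(207782412662, 119) ≈ 1.7461e+9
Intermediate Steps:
V = 7
Function('U')(S, E) = Add(Mul(Rational(1, 7), S), Mul(Rational(4, 17), Pow(S, 2))) (Function('U')(S, E) = Add(Mul(S, Pow(7, -1)), Mul(Mul(Add(S, S), Add(S, S)), Pow(17, -1))) = Add(Mul(S, Rational(1, 7)), Mul(Mul(Mul(2, S), Mul(2, S)), Rational(1, 17))) = Add(Mul(Rational(1, 7), S), Mul(Mul(4, Pow(S, 2)), Rational(1, 17))) = Add(Mul(Rational(1, 7), S), Mul(Rational(4, 17), Pow(S, 2))))
Mul(Add(-33657, Function('U')(212, 114)), Add(-28195, -47551)) = Mul(Add(-33657, Mul(Rational(1, 119), 212, Add(17, Mul(28, 212)))), Add(-28195, -47551)) = Mul(Add(-33657, Mul(Rational(1, 119), 212, Add(17, 5936))), -75746) = Mul(Add(-33657, Mul(Rational(1, 119), 212, 5953)), -75746) = Mul(Add(-33657, Rational(1262036, 119)), -75746) = Mul(Rational(-2743147, 119), -75746) = Rational(207782412662, 119)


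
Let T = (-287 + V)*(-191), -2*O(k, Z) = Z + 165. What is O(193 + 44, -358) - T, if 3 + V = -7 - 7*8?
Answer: -134653/2 ≈ -67327.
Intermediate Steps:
V = -66 (V = -3 + (-7 - 7*8) = -3 + (-7 - 56) = -3 - 63 = -66)
O(k, Z) = -165/2 - Z/2 (O(k, Z) = -(Z + 165)/2 = -(165 + Z)/2 = -165/2 - Z/2)
T = 67423 (T = (-287 - 66)*(-191) = -353*(-191) = 67423)
O(193 + 44, -358) - T = (-165/2 - ½*(-358)) - 1*67423 = (-165/2 + 179) - 67423 = 193/2 - 67423 = -134653/2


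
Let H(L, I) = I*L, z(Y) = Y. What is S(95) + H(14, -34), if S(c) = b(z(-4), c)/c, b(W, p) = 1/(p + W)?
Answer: -4115019/8645 ≈ -476.00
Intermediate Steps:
b(W, p) = 1/(W + p)
S(c) = 1/(c*(-4 + c)) (S(c) = 1/((-4 + c)*c) = 1/(c*(-4 + c)))
S(95) + H(14, -34) = 1/(95*(-4 + 95)) - 34*14 = (1/95)/91 - 476 = (1/95)*(1/91) - 476 = 1/8645 - 476 = -4115019/8645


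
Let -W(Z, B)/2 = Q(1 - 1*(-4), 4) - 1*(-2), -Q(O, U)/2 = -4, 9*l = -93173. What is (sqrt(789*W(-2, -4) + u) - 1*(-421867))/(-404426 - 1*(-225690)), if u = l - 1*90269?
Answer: -421867/178736 - I*sqrt(1047614)/536208 ≈ -2.3603 - 0.0019088*I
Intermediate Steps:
l = -93173/9 (l = (1/9)*(-93173) = -93173/9 ≈ -10353.)
Q(O, U) = 8 (Q(O, U) = -2*(-4) = 8)
W(Z, B) = -20 (W(Z, B) = -2*(8 - 1*(-2)) = -2*(8 + 2) = -2*10 = -20)
u = -905594/9 (u = -93173/9 - 1*90269 = -93173/9 - 90269 = -905594/9 ≈ -1.0062e+5)
(sqrt(789*W(-2, -4) + u) - 1*(-421867))/(-404426 - 1*(-225690)) = (sqrt(789*(-20) - 905594/9) - 1*(-421867))/(-404426 - 1*(-225690)) = (sqrt(-15780 - 905594/9) + 421867)/(-404426 + 225690) = (sqrt(-1047614/9) + 421867)/(-178736) = (I*sqrt(1047614)/3 + 421867)*(-1/178736) = (421867 + I*sqrt(1047614)/3)*(-1/178736) = -421867/178736 - I*sqrt(1047614)/536208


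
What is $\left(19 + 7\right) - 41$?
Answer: $-15$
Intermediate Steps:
$\left(19 + 7\right) - 41 = 26 - 41 = -15$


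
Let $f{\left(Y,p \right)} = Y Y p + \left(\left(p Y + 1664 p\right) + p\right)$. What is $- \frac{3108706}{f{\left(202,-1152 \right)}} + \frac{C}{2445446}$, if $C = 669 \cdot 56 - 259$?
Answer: $\frac{2357764635059}{30052692364608} \approx 0.078454$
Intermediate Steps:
$f{\left(Y,p \right)} = 1665 p + Y p + p Y^{2}$ ($f{\left(Y,p \right)} = Y^{2} p + \left(\left(Y p + 1664 p\right) + p\right) = p Y^{2} + \left(\left(1664 p + Y p\right) + p\right) = p Y^{2} + \left(1665 p + Y p\right) = 1665 p + Y p + p Y^{2}$)
$C = 37205$ ($C = 37464 - 259 = 37205$)
$- \frac{3108706}{f{\left(202,-1152 \right)}} + \frac{C}{2445446} = - \frac{3108706}{\left(-1152\right) \left(1665 + 202 + 202^{2}\right)} + \frac{37205}{2445446} = - \frac{3108706}{\left(-1152\right) \left(1665 + 202 + 40804\right)} + 37205 \cdot \frac{1}{2445446} = - \frac{3108706}{\left(-1152\right) 42671} + \frac{37205}{2445446} = - \frac{3108706}{-49156992} + \frac{37205}{2445446} = \left(-3108706\right) \left(- \frac{1}{49156992}\right) + \frac{37205}{2445446} = \frac{1554353}{24578496} + \frac{37205}{2445446} = \frac{2357764635059}{30052692364608}$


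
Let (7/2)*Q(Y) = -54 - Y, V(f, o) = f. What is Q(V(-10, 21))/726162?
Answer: -44/2541567 ≈ -1.7312e-5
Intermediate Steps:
Q(Y) = -108/7 - 2*Y/7 (Q(Y) = 2*(-54 - Y)/7 = -108/7 - 2*Y/7)
Q(V(-10, 21))/726162 = (-108/7 - 2/7*(-10))/726162 = (-108/7 + 20/7)*(1/726162) = -88/7*1/726162 = -44/2541567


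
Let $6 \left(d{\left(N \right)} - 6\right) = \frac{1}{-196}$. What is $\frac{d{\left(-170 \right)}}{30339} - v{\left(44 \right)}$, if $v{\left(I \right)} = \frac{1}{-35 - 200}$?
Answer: $\frac{37336589}{8384486040} \approx 0.0044531$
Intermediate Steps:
$d{\left(N \right)} = \frac{7055}{1176}$ ($d{\left(N \right)} = 6 + \frac{1}{6 \left(-196\right)} = 6 + \frac{1}{6} \left(- \frac{1}{196}\right) = 6 - \frac{1}{1176} = \frac{7055}{1176}$)
$v{\left(I \right)} = - \frac{1}{235}$ ($v{\left(I \right)} = \frac{1}{-235} = - \frac{1}{235}$)
$\frac{d{\left(-170 \right)}}{30339} - v{\left(44 \right)} = \frac{7055}{1176 \cdot 30339} - - \frac{1}{235} = \frac{7055}{1176} \cdot \frac{1}{30339} + \frac{1}{235} = \frac{7055}{35678664} + \frac{1}{235} = \frac{37336589}{8384486040}$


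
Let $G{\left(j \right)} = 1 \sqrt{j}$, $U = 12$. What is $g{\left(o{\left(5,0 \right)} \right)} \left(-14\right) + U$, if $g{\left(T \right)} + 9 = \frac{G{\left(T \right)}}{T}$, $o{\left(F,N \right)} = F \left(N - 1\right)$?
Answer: $138 + \frac{14 i \sqrt{5}}{5} \approx 138.0 + 6.261 i$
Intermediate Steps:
$o{\left(F,N \right)} = F \left(-1 + N\right)$
$G{\left(j \right)} = \sqrt{j}$
$g{\left(T \right)} = -9 + \frac{1}{\sqrt{T}}$ ($g{\left(T \right)} = -9 + \frac{\sqrt{T}}{T} = -9 + \frac{1}{\sqrt{T}}$)
$g{\left(o{\left(5,0 \right)} \right)} \left(-14\right) + U = \left(-9 + \frac{1}{\sqrt{5 \left(-1 + 0\right)}}\right) \left(-14\right) + 12 = \left(-9 + \frac{1}{\sqrt{5 \left(-1\right)}}\right) \left(-14\right) + 12 = \left(-9 + \frac{1}{\sqrt{-5}}\right) \left(-14\right) + 12 = \left(-9 - \frac{i \sqrt{5}}{5}\right) \left(-14\right) + 12 = \left(126 + \frac{14 i \sqrt{5}}{5}\right) + 12 = 138 + \frac{14 i \sqrt{5}}{5}$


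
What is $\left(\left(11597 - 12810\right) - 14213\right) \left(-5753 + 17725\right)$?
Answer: $-184680072$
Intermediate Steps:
$\left(\left(11597 - 12810\right) - 14213\right) \left(-5753 + 17725\right) = \left(-1213 - 14213\right) 11972 = \left(-15426\right) 11972 = -184680072$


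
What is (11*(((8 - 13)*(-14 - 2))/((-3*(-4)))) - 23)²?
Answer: 22801/9 ≈ 2533.4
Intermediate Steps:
(11*(((8 - 13)*(-14 - 2))/((-3*(-4)))) - 23)² = (11*(-5*(-16)/12) - 23)² = (11*(80*(1/12)) - 23)² = (11*(20/3) - 23)² = (220/3 - 23)² = (151/3)² = 22801/9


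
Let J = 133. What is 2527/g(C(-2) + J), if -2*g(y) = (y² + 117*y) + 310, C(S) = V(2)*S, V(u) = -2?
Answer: -2527/17554 ≈ -0.14396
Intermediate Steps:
C(S) = -2*S
g(y) = -155 - 117*y/2 - y²/2 (g(y) = -((y² + 117*y) + 310)/2 = -(310 + y² + 117*y)/2 = -155 - 117*y/2 - y²/2)
2527/g(C(-2) + J) = 2527/(-155 - 117*(-2*(-2) + 133)/2 - (-2*(-2) + 133)²/2) = 2527/(-155 - 117*(4 + 133)/2 - (4 + 133)²/2) = 2527/(-155 - 117/2*137 - ½*137²) = 2527/(-155 - 16029/2 - ½*18769) = 2527/(-155 - 16029/2 - 18769/2) = 2527/(-17554) = 2527*(-1/17554) = -2527/17554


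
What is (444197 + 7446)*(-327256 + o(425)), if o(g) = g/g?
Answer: -147802429965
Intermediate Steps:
o(g) = 1
(444197 + 7446)*(-327256 + o(425)) = (444197 + 7446)*(-327256 + 1) = 451643*(-327255) = -147802429965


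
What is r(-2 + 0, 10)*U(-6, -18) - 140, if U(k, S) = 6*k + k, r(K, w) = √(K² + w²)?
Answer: -140 - 84*√26 ≈ -568.32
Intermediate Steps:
U(k, S) = 7*k
r(-2 + 0, 10)*U(-6, -18) - 140 = √((-2 + 0)² + 10²)*(7*(-6)) - 140 = √((-2)² + 100)*(-42) - 140 = √(4 + 100)*(-42) - 140 = √104*(-42) - 140 = (2*√26)*(-42) - 140 = -84*√26 - 140 = -140 - 84*√26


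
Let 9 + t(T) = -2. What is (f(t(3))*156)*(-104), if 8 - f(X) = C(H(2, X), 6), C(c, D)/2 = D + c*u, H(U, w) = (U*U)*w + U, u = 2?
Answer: -2660736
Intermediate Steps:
t(T) = -11 (t(T) = -9 - 2 = -11)
H(U, w) = U + w*U**2 (H(U, w) = U**2*w + U = w*U**2 + U = U + w*U**2)
C(c, D) = 2*D + 4*c (C(c, D) = 2*(D + c*2) = 2*(D + 2*c) = 2*D + 4*c)
f(X) = -12 - 16*X (f(X) = 8 - (2*6 + 4*(2*(1 + 2*X))) = 8 - (12 + 4*(2 + 4*X)) = 8 - (12 + (8 + 16*X)) = 8 - (20 + 16*X) = 8 + (-20 - 16*X) = -12 - 16*X)
(f(t(3))*156)*(-104) = ((-12 - 16*(-11))*156)*(-104) = ((-12 + 176)*156)*(-104) = (164*156)*(-104) = 25584*(-104) = -2660736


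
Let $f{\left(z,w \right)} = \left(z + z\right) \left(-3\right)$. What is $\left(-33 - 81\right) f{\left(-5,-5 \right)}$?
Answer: $-3420$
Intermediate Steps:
$f{\left(z,w \right)} = - 6 z$ ($f{\left(z,w \right)} = 2 z \left(-3\right) = - 6 z$)
$\left(-33 - 81\right) f{\left(-5,-5 \right)} = \left(-33 - 81\right) \left(\left(-6\right) \left(-5\right)\right) = \left(-114\right) 30 = -3420$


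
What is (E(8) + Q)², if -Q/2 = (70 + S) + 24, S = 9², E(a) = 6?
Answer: 118336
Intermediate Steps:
S = 81
Q = -350 (Q = -2*((70 + 81) + 24) = -2*(151 + 24) = -2*175 = -350)
(E(8) + Q)² = (6 - 350)² = (-344)² = 118336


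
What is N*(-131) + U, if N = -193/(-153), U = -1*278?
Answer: -67817/153 ≈ -443.25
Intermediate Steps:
U = -278
N = 193/153 (N = -193*(-1/153) = 193/153 ≈ 1.2614)
N*(-131) + U = (193/153)*(-131) - 278 = -25283/153 - 278 = -67817/153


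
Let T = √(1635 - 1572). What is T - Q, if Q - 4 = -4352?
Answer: 4348 + 3*√7 ≈ 4355.9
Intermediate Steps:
Q = -4348 (Q = 4 - 4352 = -4348)
T = 3*√7 (T = √63 = 3*√7 ≈ 7.9373)
T - Q = 3*√7 - 1*(-4348) = 3*√7 + 4348 = 4348 + 3*√7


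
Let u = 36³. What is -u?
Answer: -46656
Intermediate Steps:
u = 46656
-u = -1*46656 = -46656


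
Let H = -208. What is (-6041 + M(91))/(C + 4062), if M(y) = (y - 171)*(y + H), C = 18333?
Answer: 3319/22395 ≈ 0.14820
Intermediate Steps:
M(y) = (-208 + y)*(-171 + y) (M(y) = (y - 171)*(y - 208) = (-171 + y)*(-208 + y) = (-208 + y)*(-171 + y))
(-6041 + M(91))/(C + 4062) = (-6041 + (35568 + 91² - 379*91))/(18333 + 4062) = (-6041 + (35568 + 8281 - 34489))/22395 = (-6041 + 9360)*(1/22395) = 3319*(1/22395) = 3319/22395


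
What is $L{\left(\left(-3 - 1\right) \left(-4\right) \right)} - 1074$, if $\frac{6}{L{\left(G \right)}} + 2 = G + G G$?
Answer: $- \frac{48329}{45} \approx -1074.0$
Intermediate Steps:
$L{\left(G \right)} = \frac{6}{-2 + G + G^{2}}$ ($L{\left(G \right)} = \frac{6}{-2 + \left(G + G G\right)} = \frac{6}{-2 + \left(G + G^{2}\right)} = \frac{6}{-2 + G + G^{2}}$)
$L{\left(\left(-3 - 1\right) \left(-4\right) \right)} - 1074 = \frac{6}{-2 + \left(-3 - 1\right) \left(-4\right) + \left(\left(-3 - 1\right) \left(-4\right)\right)^{2}} - 1074 = \frac{6}{-2 - -16 + \left(\left(-4\right) \left(-4\right)\right)^{2}} - 1074 = \frac{6}{-2 + 16 + 16^{2}} - 1074 = \frac{6}{-2 + 16 + 256} - 1074 = \frac{6}{270} - 1074 = 6 \cdot \frac{1}{270} - 1074 = \frac{1}{45} - 1074 = - \frac{48329}{45}$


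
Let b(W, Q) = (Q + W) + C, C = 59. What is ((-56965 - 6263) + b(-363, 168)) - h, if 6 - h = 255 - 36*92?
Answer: -66427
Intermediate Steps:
b(W, Q) = 59 + Q + W (b(W, Q) = (Q + W) + 59 = 59 + Q + W)
h = 3063 (h = 6 - (255 - 36*92) = 6 - (255 - 3312) = 6 - 1*(-3057) = 6 + 3057 = 3063)
((-56965 - 6263) + b(-363, 168)) - h = ((-56965 - 6263) + (59 + 168 - 363)) - 1*3063 = (-63228 - 136) - 3063 = -63364 - 3063 = -66427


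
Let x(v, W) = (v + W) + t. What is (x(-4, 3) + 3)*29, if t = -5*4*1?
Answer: -522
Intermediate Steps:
t = -20 (t = -20*1 = -20)
x(v, W) = -20 + W + v (x(v, W) = (v + W) - 20 = (W + v) - 20 = -20 + W + v)
(x(-4, 3) + 3)*29 = ((-20 + 3 - 4) + 3)*29 = (-21 + 3)*29 = -18*29 = -522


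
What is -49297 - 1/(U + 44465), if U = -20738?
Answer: -1169669920/23727 ≈ -49297.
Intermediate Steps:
-49297 - 1/(U + 44465) = -49297 - 1/(-20738 + 44465) = -49297 - 1/23727 = -1169669920/23727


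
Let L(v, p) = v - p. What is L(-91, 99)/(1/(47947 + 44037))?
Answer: -17476960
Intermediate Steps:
L(-91, 99)/(1/(47947 + 44037)) = (-91 - 1*99)/(1/(47947 + 44037)) = (-91 - 99)/(1/91984) = -190/1/91984 = -190*91984 = -17476960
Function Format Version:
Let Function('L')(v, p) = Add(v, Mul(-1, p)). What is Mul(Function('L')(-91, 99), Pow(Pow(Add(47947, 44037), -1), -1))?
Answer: -17476960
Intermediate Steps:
Mul(Function('L')(-91, 99), Pow(Pow(Add(47947, 44037), -1), -1)) = Mul(Add(-91, Mul(-1, 99)), Pow(Pow(Add(47947, 44037), -1), -1)) = Mul(Add(-91, -99), Pow(Pow(91984, -1), -1)) = Mul(-190, Pow(Rational(1, 91984), -1)) = Mul(-190, 91984) = -17476960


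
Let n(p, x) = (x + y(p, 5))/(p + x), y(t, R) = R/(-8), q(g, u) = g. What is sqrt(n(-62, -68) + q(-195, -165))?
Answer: I*sqrt(13146315)/260 ≈ 13.945*I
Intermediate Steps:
y(t, R) = -R/8 (y(t, R) = R*(-1/8) = -R/8)
n(p, x) = (-5/8 + x)/(p + x) (n(p, x) = (x - 1/8*5)/(p + x) = (x - 5/8)/(p + x) = (-5/8 + x)/(p + x))
sqrt(n(-62, -68) + q(-195, -165)) = sqrt((-5/8 - 68)/(-62 - 68) - 195) = sqrt(-549/8/(-130) - 195) = sqrt(-1/130*(-549/8) - 195) = sqrt(549/1040 - 195) = sqrt(-202251/1040) = I*sqrt(13146315)/260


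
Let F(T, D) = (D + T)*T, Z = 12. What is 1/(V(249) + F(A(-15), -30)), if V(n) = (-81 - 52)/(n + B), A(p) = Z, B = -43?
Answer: -206/44629 ≈ -0.0046158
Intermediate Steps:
A(p) = 12
V(n) = -133/(-43 + n) (V(n) = (-81 - 52)/(n - 43) = -133/(-43 + n))
F(T, D) = T*(D + T)
1/(V(249) + F(A(-15), -30)) = 1/(-133/(-43 + 249) + 12*(-30 + 12)) = 1/(-133/206 + 12*(-18)) = 1/(-133*1/206 - 216) = 1/(-133/206 - 216) = 1/(-44629/206) = -206/44629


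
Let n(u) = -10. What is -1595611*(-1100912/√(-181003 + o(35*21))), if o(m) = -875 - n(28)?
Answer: -878313648616*I*√45467/45467 ≈ -4.1191e+9*I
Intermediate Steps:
o(m) = -865 (o(m) = -875 - 1*(-10) = -875 + 10 = -865)
-1595611*(-1100912/√(-181003 + o(35*21))) = -1595611*(-1100912/√(-181003 - 865)) = -1595611*550456*I*√45467/45467 = -878313648616*I*√45467/45467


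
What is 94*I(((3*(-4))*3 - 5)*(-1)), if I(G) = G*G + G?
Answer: 161868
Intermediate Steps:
I(G) = G + G² (I(G) = G² + G = G + G²)
94*I(((3*(-4))*3 - 5)*(-1)) = 94*((((3*(-4))*3 - 5)*(-1))*(1 + ((3*(-4))*3 - 5)*(-1))) = 94*(((-12*3 - 5)*(-1))*(1 + (-12*3 - 5)*(-1))) = 94*(((-36 - 5)*(-1))*(1 + (-36 - 5)*(-1))) = 94*((-41*(-1))*(1 - 41*(-1))) = 94*(41*(1 + 41)) = 94*(41*42) = 94*1722 = 161868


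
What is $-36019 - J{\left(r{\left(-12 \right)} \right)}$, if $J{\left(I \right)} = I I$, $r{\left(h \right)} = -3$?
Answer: $-36028$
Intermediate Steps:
$J{\left(I \right)} = I^{2}$
$-36019 - J{\left(r{\left(-12 \right)} \right)} = -36019 - \left(-3\right)^{2} = -36019 - 9 = -36028$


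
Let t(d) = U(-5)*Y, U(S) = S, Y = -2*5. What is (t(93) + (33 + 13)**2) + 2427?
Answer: 4593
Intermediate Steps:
Y = -10
t(d) = 50 (t(d) = -5*(-10) = 50)
(t(93) + (33 + 13)**2) + 2427 = (50 + (33 + 13)**2) + 2427 = (50 + 46**2) + 2427 = (50 + 2116) + 2427 = 2166 + 2427 = 4593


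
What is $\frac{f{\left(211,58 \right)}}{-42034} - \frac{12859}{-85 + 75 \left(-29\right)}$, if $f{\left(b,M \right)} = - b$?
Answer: $\frac{270496033}{47498420} \approx 5.6948$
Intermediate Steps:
$\frac{f{\left(211,58 \right)}}{-42034} - \frac{12859}{-85 + 75 \left(-29\right)} = \frac{\left(-1\right) 211}{-42034} - \frac{12859}{-85 + 75 \left(-29\right)} = \left(-211\right) \left(- \frac{1}{42034}\right) - \frac{12859}{-85 - 2175} = \frac{211}{42034} - \frac{12859}{-2260} = \frac{211}{42034} - - \frac{12859}{2260} = \frac{211}{42034} + \frac{12859}{2260} = \frac{270496033}{47498420}$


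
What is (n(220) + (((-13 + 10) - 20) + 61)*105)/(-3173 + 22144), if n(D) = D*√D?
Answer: 3990/18971 + 440*√55/18971 ≈ 0.38233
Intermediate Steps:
n(D) = D^(3/2)
(n(220) + (((-13 + 10) - 20) + 61)*105)/(-3173 + 22144) = (220^(3/2) + (((-13 + 10) - 20) + 61)*105)/(-3173 + 22144) = (440*√55 + ((-3 - 20) + 61)*105)/18971 = (440*√55 + (-23 + 61)*105)*(1/18971) = (440*√55 + 38*105)*(1/18971) = (440*√55 + 3990)*(1/18971) = (3990 + 440*√55)*(1/18971) = 3990/18971 + 440*√55/18971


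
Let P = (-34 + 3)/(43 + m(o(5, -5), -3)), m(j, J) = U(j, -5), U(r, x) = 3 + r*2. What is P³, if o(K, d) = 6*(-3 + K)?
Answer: -29791/343000 ≈ -0.086854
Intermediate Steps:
o(K, d) = -18 + 6*K
U(r, x) = 3 + 2*r
m(j, J) = 3 + 2*j
P = -31/70 (P = (-34 + 3)/(43 + (3 + 2*(-18 + 6*5))) = -31/(43 + (3 + 2*(-18 + 30))) = -31/(43 + (3 + 2*12)) = -31/(43 + (3 + 24)) = -31/(43 + 27) = -31/70 ≈ -0.44286)
P³ = (-31/70)³ = -29791/343000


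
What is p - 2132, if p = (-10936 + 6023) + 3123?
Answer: -3922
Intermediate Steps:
p = -1790 (p = -4913 + 3123 = -1790)
p - 2132 = -1790 - 2132 = -3922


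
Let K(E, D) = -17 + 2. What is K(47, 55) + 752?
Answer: 737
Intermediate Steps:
K(E, D) = -15
K(47, 55) + 752 = -15 + 752 = 737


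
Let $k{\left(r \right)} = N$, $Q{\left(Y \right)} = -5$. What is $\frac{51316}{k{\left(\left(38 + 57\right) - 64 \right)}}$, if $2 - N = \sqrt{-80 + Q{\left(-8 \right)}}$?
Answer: $\frac{102632}{89} + \frac{51316 i \sqrt{85}}{89} \approx 1153.2 + 5315.8 i$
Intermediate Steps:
$N = 2 - i \sqrt{85}$ ($N = 2 - \sqrt{-80 - 5} = 2 - \sqrt{-85} = 2 - i \sqrt{85} \approx 2.0 - 9.2195 i$)
$k{\left(r \right)} = 2 - i \sqrt{85}$
$\frac{51316}{k{\left(\left(38 + 57\right) - 64 \right)}} = \frac{51316}{2 - i \sqrt{85}}$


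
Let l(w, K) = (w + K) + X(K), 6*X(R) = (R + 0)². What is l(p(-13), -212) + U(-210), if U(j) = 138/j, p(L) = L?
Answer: 762826/105 ≈ 7265.0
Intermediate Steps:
X(R) = R²/6 (X(R) = (R + 0)²/6 = R²/6)
l(w, K) = K + w + K²/6 (l(w, K) = (w + K) + K²/6 = (K + w) + K²/6 = K + w + K²/6)
l(p(-13), -212) + U(-210) = (-212 - 13 + (⅙)*(-212)²) + 138/(-210) = (-212 - 13 + (⅙)*44944) + 138*(-1/210) = (-212 - 13 + 22472/3) - 23/35 = 21797/3 - 23/35 = 762826/105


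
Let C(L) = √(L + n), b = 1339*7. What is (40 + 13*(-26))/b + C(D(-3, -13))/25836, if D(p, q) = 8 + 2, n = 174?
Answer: -298/9373 + √46/12918 ≈ -0.031268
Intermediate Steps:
D(p, q) = 10
b = 9373
C(L) = √(174 + L) (C(L) = √(L + 174) = √(174 + L))
(40 + 13*(-26))/b + C(D(-3, -13))/25836 = (40 + 13*(-26))/9373 + √(174 + 10)/25836 = (40 - 338)*(1/9373) + √184*(1/25836) = -298*1/9373 + (2*√46)*(1/25836) = -298/9373 + √46/12918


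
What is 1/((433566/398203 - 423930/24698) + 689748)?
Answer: 4917408847/3391693866408195 ≈ 1.4498e-6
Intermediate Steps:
1/((433566/398203 - 423930/24698) + 689748) = 1/((433566*(1/398203) - 423930*1/24698) + 689748) = 1/((433566/398203 - 211965/12349) + 689748) = 1/(-79050992361/4917408847 + 689748) = 1/(3391693866408195/4917408847) = 4917408847/3391693866408195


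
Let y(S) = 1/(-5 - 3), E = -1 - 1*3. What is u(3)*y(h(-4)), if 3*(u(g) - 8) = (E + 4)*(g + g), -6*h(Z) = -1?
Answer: -1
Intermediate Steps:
h(Z) = 1/6 (h(Z) = -1/6*(-1) = 1/6)
E = -4 (E = -1 - 3 = -4)
u(g) = 8 (u(g) = 8 + ((-4 + 4)*(g + g))/3 = 8 + (0*(2*g))/3 = 8 + (1/3)*0 = 8 + 0 = 8)
y(S) = -1/8 (y(S) = 1/(-8) = -1/8)
u(3)*y(h(-4)) = 8*(-1/8) = -1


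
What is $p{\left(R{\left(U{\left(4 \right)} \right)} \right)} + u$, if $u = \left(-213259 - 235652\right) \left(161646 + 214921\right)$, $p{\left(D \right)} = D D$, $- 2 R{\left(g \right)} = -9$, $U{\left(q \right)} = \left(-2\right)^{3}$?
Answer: $- \frac{676180274067}{4} \approx -1.6905 \cdot 10^{11}$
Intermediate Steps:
$U{\left(q \right)} = -8$
$R{\left(g \right)} = \frac{9}{2}$ ($R{\left(g \right)} = \left(- \frac{1}{2}\right) \left(-9\right) = \frac{9}{2}$)
$p{\left(D \right)} = D^{2}$
$u = -169045068537$ ($u = \left(-448911\right) 376567 = -169045068537$)
$p{\left(R{\left(U{\left(4 \right)} \right)} \right)} + u = \left(\frac{9}{2}\right)^{2} - 169045068537 = \frac{81}{4} - 169045068537 = - \frac{676180274067}{4}$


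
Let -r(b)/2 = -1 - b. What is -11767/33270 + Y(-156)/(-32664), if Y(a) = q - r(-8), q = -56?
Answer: -31913329/90560940 ≈ -0.35240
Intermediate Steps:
r(b) = 2 + 2*b (r(b) = -2*(-1 - b) = 2 + 2*b)
Y(a) = -42 (Y(a) = -56 - (2 + 2*(-8)) = -56 - (2 - 16) = -56 - 1*(-14) = -56 + 14 = -42)
-11767/33270 + Y(-156)/(-32664) = -11767/33270 - 42/(-32664) = -11767*1/33270 - 42*(-1/32664) = -11767/33270 + 7/5444 = -31913329/90560940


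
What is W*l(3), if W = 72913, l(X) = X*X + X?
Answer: 874956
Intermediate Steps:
l(X) = X + X² (l(X) = X² + X = X + X²)
W*l(3) = 72913*(3*(1 + 3)) = 72913*(3*4) = 72913*12 = 874956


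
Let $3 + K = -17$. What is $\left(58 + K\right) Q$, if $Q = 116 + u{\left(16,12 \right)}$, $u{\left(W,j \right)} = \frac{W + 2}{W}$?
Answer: $\frac{17803}{4} \approx 4450.8$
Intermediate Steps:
$K = -20$ ($K = -3 - 17 = -20$)
$u{\left(W,j \right)} = \frac{2 + W}{W}$
$Q = \frac{937}{8}$ ($Q = 116 + \frac{2 + 16}{16} = 116 + \frac{1}{16} \cdot 18 = 116 + \frac{9}{8} = \frac{937}{8} \approx 117.13$)
$\left(58 + K\right) Q = \left(58 - 20\right) \frac{937}{8} = 38 \cdot \frac{937}{8} = \frac{17803}{4}$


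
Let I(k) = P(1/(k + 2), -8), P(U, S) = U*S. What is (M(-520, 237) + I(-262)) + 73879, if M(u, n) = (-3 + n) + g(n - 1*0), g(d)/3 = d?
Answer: 4863562/65 ≈ 74824.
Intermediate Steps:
P(U, S) = S*U
g(d) = 3*d
I(k) = -8/(2 + k) (I(k) = -8/(k + 2) = -8/(2 + k))
M(u, n) = -3 + 4*n (M(u, n) = (-3 + n) + 3*(n - 1*0) = (-3 + n) + 3*(n + 0) = (-3 + n) + 3*n = -3 + 4*n)
(M(-520, 237) + I(-262)) + 73879 = ((-3 + 4*237) - 8/(2 - 262)) + 73879 = ((-3 + 948) - 8/(-260)) + 73879 = (945 - 8*(-1/260)) + 73879 = (945 + 2/65) + 73879 = 61427/65 + 73879 = 4863562/65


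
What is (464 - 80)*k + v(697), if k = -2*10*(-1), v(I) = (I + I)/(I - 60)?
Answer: 4893554/637 ≈ 7682.2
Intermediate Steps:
v(I) = 2*I/(-60 + I) (v(I) = (2*I)/(-60 + I) = 2*I/(-60 + I))
k = 20 (k = -20*(-1) = 20)
(464 - 80)*k + v(697) = (464 - 80)*20 + 2*697/(-60 + 697) = 384*20 + 2*697/637 = 7680 + 2*697*(1/637) = 7680 + 1394/637 = 4893554/637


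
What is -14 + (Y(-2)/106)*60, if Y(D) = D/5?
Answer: -754/53 ≈ -14.226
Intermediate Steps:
Y(D) = D/5 (Y(D) = D*(1/5) = D/5)
-14 + (Y(-2)/106)*60 = -14 + (((1/5)*(-2))/106)*60 = -14 - 2/5*1/106*60 = -14 - 1/265*60 = -14 - 12/53 = -754/53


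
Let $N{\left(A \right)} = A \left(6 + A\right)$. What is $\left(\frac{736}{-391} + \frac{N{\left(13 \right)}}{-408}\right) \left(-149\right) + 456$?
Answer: $\frac{337283}{408} \approx 826.67$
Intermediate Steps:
$\left(\frac{736}{-391} + \frac{N{\left(13 \right)}}{-408}\right) \left(-149\right) + 456 = \left(\frac{736}{-391} + \frac{13 \left(6 + 13\right)}{-408}\right) \left(-149\right) + 456 = \left(736 \left(- \frac{1}{391}\right) + 13 \cdot 19 \left(- \frac{1}{408}\right)\right) \left(-149\right) + 456 = \left(- \frac{32}{17} + 247 \left(- \frac{1}{408}\right)\right) \left(-149\right) + 456 = \left(- \frac{32}{17} - \frac{247}{408}\right) \left(-149\right) + 456 = \left(- \frac{1015}{408}\right) \left(-149\right) + 456 = \frac{151235}{408} + 456 = \frac{337283}{408}$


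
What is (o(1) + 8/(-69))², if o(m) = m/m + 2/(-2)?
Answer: 64/4761 ≈ 0.013443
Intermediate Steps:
o(m) = 0 (o(m) = 1 + 2*(-½) = 1 - 1 = 0)
(o(1) + 8/(-69))² = (0 + 8/(-69))² = (0 + 8*(-1/69))² = (0 - 8/69)² = (-8/69)² = 64/4761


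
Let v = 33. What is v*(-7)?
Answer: -231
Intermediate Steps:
v*(-7) = 33*(-7) = -231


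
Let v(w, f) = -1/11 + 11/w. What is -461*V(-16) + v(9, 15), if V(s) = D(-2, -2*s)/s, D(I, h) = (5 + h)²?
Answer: 62481583/1584 ≈ 39445.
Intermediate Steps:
V(s) = (5 - 2*s)²/s
v(w, f) = -1/11 + 11/w (v(w, f) = -1*1/11 + 11/w = -1/11 + 11/w)
-461*V(-16) + v(9, 15) = -461*(-5 + 2*(-16))²/(-16) + (1/11)*(121 - 1*9)/9 = -(-461)*(-5 - 32)²/16 + (1/11)*(⅑)*(121 - 9) = -(-461)*(-37)²/16 + (1/11)*(⅑)*112 = -(-461)*1369/16 + 112/99 = -461*(-1369/16) + 112/99 = 631109/16 + 112/99 = 62481583/1584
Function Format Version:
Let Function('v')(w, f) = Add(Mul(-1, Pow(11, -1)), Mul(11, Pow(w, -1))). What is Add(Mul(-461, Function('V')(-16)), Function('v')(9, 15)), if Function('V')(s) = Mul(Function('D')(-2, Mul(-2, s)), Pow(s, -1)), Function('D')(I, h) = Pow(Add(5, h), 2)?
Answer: Rational(62481583, 1584) ≈ 39445.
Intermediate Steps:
Function('V')(s) = Mul(Pow(s, -1), Pow(Add(5, Mul(-2, s)), 2)) (Function('V')(s) = Mul(Pow(Add(5, Mul(-2, s)), 2), Pow(s, -1)) = Mul(Pow(s, -1), Pow(Add(5, Mul(-2, s)), 2)))
Function('v')(w, f) = Add(Rational(-1, 11), Mul(11, Pow(w, -1))) (Function('v')(w, f) = Add(Mul(-1, Rational(1, 11)), Mul(11, Pow(w, -1))) = Add(Rational(-1, 11), Mul(11, Pow(w, -1))))
Add(Mul(-461, Function('V')(-16)), Function('v')(9, 15)) = Add(Mul(-461, Mul(Pow(-16, -1), Pow(Add(-5, Mul(2, -16)), 2))), Mul(Rational(1, 11), Pow(9, -1), Add(121, Mul(-1, 9)))) = Add(Mul(-461, Mul(Rational(-1, 16), Pow(Add(-5, -32), 2))), Mul(Rational(1, 11), Rational(1, 9), Add(121, -9))) = Add(Mul(-461, Mul(Rational(-1, 16), Pow(-37, 2))), Mul(Rational(1, 11), Rational(1, 9), 112)) = Add(Mul(-461, Mul(Rational(-1, 16), 1369)), Rational(112, 99)) = Add(Mul(-461, Rational(-1369, 16)), Rational(112, 99)) = Add(Rational(631109, 16), Rational(112, 99)) = Rational(62481583, 1584)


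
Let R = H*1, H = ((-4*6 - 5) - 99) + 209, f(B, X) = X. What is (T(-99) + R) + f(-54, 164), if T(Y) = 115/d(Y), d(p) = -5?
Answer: 222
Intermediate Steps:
T(Y) = -23 (T(Y) = 115/(-5) = 115*(-1/5) = -23)
H = 81 (H = ((-24 - 5) - 99) + 209 = (-29 - 99) + 209 = -128 + 209 = 81)
R = 81 (R = 81*1 = 81)
(T(-99) + R) + f(-54, 164) = (-23 + 81) + 164 = 58 + 164 = 222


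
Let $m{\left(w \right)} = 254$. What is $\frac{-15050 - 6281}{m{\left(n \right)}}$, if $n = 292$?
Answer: $- \frac{21331}{254} \approx -83.98$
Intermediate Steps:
$\frac{-15050 - 6281}{m{\left(n \right)}} = \frac{-15050 - 6281}{254} = \left(-21331\right) \frac{1}{254} = - \frac{21331}{254}$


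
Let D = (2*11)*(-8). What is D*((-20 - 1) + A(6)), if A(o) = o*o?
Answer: -2640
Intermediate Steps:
A(o) = o**2
D = -176 (D = 22*(-8) = -176)
D*((-20 - 1) + A(6)) = -176*((-20 - 1) + 6**2) = -176*(-21 + 36) = -176*15 = -2640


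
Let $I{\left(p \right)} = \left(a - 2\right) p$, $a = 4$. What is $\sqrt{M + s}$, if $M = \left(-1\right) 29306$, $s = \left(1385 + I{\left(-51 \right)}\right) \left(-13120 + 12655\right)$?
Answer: $i \sqrt{625901} \approx 791.14 i$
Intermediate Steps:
$I{\left(p \right)} = 2 p$ ($I{\left(p \right)} = \left(4 - 2\right) p = 2 p$)
$s = -596595$ ($s = \left(1385 + 2 \left(-51\right)\right) \left(-13120 + 12655\right) = \left(1385 - 102\right) \left(-465\right) = 1283 \left(-465\right) = -596595$)
$M = -29306$
$\sqrt{M + s} = \sqrt{-29306 - 596595} = \sqrt{-625901} = i \sqrt{625901}$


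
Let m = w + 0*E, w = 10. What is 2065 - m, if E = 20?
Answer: 2055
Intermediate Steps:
m = 10 (m = 10 + 0*20 = 10 + 0 = 10)
2065 - m = 2065 - 1*10 = 2065 - 10 = 2055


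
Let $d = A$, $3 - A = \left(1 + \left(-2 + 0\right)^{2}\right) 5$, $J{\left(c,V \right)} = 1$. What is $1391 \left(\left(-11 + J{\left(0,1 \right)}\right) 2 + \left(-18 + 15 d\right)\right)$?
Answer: $-511888$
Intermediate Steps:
$A = -22$ ($A = 3 - \left(1 + \left(-2 + 0\right)^{2}\right) 5 = 3 - \left(1 + \left(-2\right)^{2}\right) 5 = 3 - \left(1 + 4\right) 5 = 3 - 5 \cdot 5 = 3 - 25 = -22$)
$d = -22$
$1391 \left(\left(-11 + J{\left(0,1 \right)}\right) 2 + \left(-18 + 15 d\right)\right) = 1391 \left(\left(-11 + 1\right) 2 + \left(-18 + 15 \left(-22\right)\right)\right) = 1391 \left(\left(-10\right) 2 - 348\right) = 1391 \left(-20 - 348\right) = 1391 \left(-368\right) = -511888$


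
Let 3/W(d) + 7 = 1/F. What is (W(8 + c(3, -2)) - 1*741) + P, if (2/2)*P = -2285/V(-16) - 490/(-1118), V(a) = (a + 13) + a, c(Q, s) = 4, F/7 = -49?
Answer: -15835763791/25511642 ≈ -620.73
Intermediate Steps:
F = -343 (F = 7*(-49) = -343)
W(d) = -1029/2402 (W(d) = 3/(-7 + 1/(-343)) = 3/(-7 - 1/343) = 3/(-2402/343) = 3*(-343/2402) = -1029/2402)
V(a) = 13 + 2*a (V(a) = (13 + a) + a = 13 + 2*a)
P = 1281970/10621 (P = -2285/(13 + 2*(-16)) - 490/(-1118) = -2285/(13 - 32) - 490*(-1/1118) = -2285/(-19) + 245/559 = -2285*(-1/19) + 245/559 = 2285/19 + 245/559 = 1281970/10621 ≈ 120.70)
(W(8 + c(3, -2)) - 1*741) + P = (-1029/2402 - 1*741) + 1281970/10621 = (-1029/2402 - 741) + 1281970/10621 = -1780911/2402 + 1281970/10621 = -15835763791/25511642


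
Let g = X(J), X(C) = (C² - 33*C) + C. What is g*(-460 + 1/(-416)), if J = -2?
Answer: -3253137/104 ≈ -31280.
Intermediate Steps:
X(C) = C² - 32*C
g = 68 (g = -2*(-32 - 2) = -2*(-34) = 68)
g*(-460 + 1/(-416)) = 68*(-460 + 1/(-416)) = 68*(-460 + 1*(-1/416)) = 68*(-460 - 1/416) = 68*(-191361/416) = -3253137/104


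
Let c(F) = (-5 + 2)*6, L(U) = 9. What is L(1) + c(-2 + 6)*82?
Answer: -1467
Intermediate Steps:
c(F) = -18 (c(F) = -3*6 = -18)
L(1) + c(-2 + 6)*82 = 9 - 18*82 = 9 - 1476 = -1467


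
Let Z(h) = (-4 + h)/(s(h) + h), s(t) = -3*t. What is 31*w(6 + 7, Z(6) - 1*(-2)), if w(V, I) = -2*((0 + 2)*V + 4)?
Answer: -1860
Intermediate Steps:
Z(h) = -(-4 + h)/(2*h) (Z(h) = (-4 + h)/(-3*h + h) = (-4 + h)/((-2*h)) = (-4 + h)*(-1/(2*h)) = -(-4 + h)/(2*h))
w(V, I) = -8 - 4*V (w(V, I) = -2*(2*V + 4) = -2*(4 + 2*V) = -8 - 4*V)
31*w(6 + 7, Z(6) - 1*(-2)) = 31*(-8 - 4*(6 + 7)) = 31*(-8 - 4*13) = 31*(-8 - 52) = 31*(-60) = -1860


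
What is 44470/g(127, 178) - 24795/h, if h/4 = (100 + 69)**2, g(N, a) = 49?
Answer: 5079215725/5597956 ≈ 907.33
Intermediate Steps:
h = 114244 (h = 4*(100 + 69)**2 = 4*169**2 = 4*28561 = 114244)
44470/g(127, 178) - 24795/h = 44470/49 - 24795/114244 = 5079215725/5597956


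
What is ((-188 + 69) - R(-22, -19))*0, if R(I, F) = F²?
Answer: 0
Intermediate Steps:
((-188 + 69) - R(-22, -19))*0 = ((-188 + 69) - 1*(-19)²)*0 = (-119 - 1*361)*0 = (-119 - 361)*0 = -480*0 = 0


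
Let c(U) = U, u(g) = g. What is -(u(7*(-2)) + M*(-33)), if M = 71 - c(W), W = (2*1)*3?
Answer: 2159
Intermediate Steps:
W = 6 (W = 2*3 = 6)
M = 65 (M = 71 - 1*6 = 71 - 6 = 65)
-(u(7*(-2)) + M*(-33)) = -(7*(-2) + 65*(-33)) = -(-14 - 2145) = -1*(-2159) = 2159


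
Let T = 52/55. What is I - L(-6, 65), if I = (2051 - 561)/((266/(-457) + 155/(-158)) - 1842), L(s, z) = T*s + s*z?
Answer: 578191993066/1464279465 ≈ 394.86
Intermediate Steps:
T = 52/55 (T = 52*(1/55) = 52/55 ≈ 0.94545)
L(s, z) = 52*s/55 + s*z
I = -21517388/26623263 (I = 1490/((266*(-1/457) + 155*(-1/158)) - 1842) = 1490/((-266/457 - 155/158) - 1842) = 1490/(-112863/72206 - 1842) = 1490/(-133116315/72206) = 1490*(-72206/133116315) = -21517388/26623263 ≈ -0.80822)
I - L(-6, 65) = -21517388/26623263 - (-6)*(52 + 55*65)/55 = -21517388/26623263 - (-6)*(52 + 3575)/55 = -21517388/26623263 - (-6)*3627/55 = -21517388/26623263 - 1*(-21762/55) = -21517388/26623263 + 21762/55 = 578191993066/1464279465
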